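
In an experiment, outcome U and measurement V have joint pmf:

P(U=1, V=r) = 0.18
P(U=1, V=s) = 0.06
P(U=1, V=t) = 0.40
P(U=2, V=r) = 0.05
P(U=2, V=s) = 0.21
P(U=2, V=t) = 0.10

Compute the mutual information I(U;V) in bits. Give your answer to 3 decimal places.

0.202 bits

Marginals: p(U) = (0.6400, 0.3600), p(V) = (0.2300, 0.2700, 0.5000).
I(U;V) = Σ p(x,y)·log₂[p(x,y)/(p(x)p(y))].
  (1,r): 0.18·log₂(1.2228) = 0.0522
  (1,s): 0.06·log₂(0.3472) = -0.0916
  (1,t): 0.40·log₂(1.2500) = 0.1288
  (2,r): 0.05·log₂(0.6039) = -0.0364
  (2,s): 0.21·log₂(2.1605) = 0.2334
  (2,t): 0.10·log₂(0.5556) = -0.0848
Sum = 0.202 bits.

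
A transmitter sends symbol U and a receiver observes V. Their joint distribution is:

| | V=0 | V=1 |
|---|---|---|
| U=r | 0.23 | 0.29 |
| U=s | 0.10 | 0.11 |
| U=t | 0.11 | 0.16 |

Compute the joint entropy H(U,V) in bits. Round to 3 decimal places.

H(U,V) = −Σ p(x,y)·log₂ p(x,y) over all 6 cells.
  cell (r,0): −0.23·log₂0.23 = 0.4877
  cell (r,1): −0.29·log₂0.29 = 0.5179
  cell (s,0): −0.10·log₂0.10 = 0.3322
  cell (s,1): −0.11·log₂0.11 = 0.3503
  cell (t,0): −0.11·log₂0.11 = 0.3503
  cell (t,1): −0.16·log₂0.16 = 0.4230
Sum = 2.461 bits.

2.461 bits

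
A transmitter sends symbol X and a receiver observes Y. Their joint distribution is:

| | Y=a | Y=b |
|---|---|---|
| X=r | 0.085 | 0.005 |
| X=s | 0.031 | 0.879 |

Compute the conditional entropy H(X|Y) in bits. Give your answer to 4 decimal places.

0.1417 bits

Marginals: p(X) = (0.0900, 0.9100), p(Y) = (0.1160, 0.8840).
H(X|Y) = Σ p(Y) · H(X|Y=·).
  Y=a: p=0.1160, H(X|Y=a) = 0.8375
  Y=b: p=0.8840, H(X|Y=b) = 0.0504
Weighted sum = 0.1417 bits.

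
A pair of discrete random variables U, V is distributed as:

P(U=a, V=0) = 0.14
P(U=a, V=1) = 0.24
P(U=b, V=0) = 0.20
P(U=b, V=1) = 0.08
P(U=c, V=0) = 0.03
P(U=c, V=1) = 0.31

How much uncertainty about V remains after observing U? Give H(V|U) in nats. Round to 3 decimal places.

Marginals: p(U) = (0.3800, 0.2800, 0.3400), p(V) = (0.3700, 0.6300).
H(V|U) = Σ p(U) · H(V|U=·).
  U=a: p=0.3800, H(V|U=a) = 0.6581
  U=b: p=0.2800, H(V|U=b) = 0.5983
  U=c: p=0.3400, H(V|U=c) = 0.2984
Weighted sum = 0.519 nats.

0.519 nats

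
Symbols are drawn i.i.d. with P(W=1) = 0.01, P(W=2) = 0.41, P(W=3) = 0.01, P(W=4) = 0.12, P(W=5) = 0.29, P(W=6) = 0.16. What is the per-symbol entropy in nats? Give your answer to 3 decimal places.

1.364 nats

H(W) = −Σ p·ln p.
  −(0.01)·ln(0.01) = 0.0461
  −(0.41)·ln(0.41) = 0.3656
  −(0.01)·ln(0.01) = 0.0461
  −(0.12)·ln(0.12) = 0.2544
  −(0.29)·ln(0.29) = 0.3590
  −(0.16)·ln(0.16) = 0.2932
Sum: 0.0461 + 0.3656 + 0.0461 + 0.2544 + 0.3590 + 0.2932 = 1.364 nats.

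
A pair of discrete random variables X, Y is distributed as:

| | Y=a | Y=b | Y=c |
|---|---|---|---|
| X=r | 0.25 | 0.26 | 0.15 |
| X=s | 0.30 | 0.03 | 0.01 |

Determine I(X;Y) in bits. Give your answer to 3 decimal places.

0.185 bits

Marginals: p(X) = (0.6600, 0.3400), p(Y) = (0.5500, 0.2900, 0.1600).
I(X;Y) = H(X) + H(Y) − H(X,Y).
H(X) = 0.9248, H(Y) = 1.4153, H(X,Y) = 2.1551.
I(X;Y) = 0.9248 + 1.4153 − 2.1551 = 0.185 bits.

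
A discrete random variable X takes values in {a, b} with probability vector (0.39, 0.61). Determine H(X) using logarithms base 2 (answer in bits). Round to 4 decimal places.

H(X) = −Σ p·log₂ p.
  −(0.39)·log₂(0.39) = 0.52980
  −(0.61)·log₂(0.61) = 0.43500
Sum: 0.52980 + 0.43500 = 0.9648 bits.

0.9648 bits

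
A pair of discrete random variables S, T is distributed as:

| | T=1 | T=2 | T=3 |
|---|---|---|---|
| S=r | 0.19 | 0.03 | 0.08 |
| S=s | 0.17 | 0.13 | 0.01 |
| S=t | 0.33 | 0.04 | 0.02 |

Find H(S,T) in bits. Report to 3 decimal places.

2.609 bits

H(S,T) = −Σ p(x,y)·log₂ p(x,y) over all 9 cells.
  cell (r,1): −0.19·log₂0.19 = 0.4552
  cell (r,2): −0.03·log₂0.03 = 0.1518
  cell (r,3): −0.08·log₂0.08 = 0.2915
  cell (s,1): −0.17·log₂0.17 = 0.4346
  cell (s,2): −0.13·log₂0.13 = 0.3826
  cell (s,3): −0.01·log₂0.01 = 0.0664
  cell (t,1): −0.33·log₂0.33 = 0.5278
  cell (t,2): −0.04·log₂0.04 = 0.1858
  cell (t,3): −0.02·log₂0.02 = 0.1129
Sum = 2.609 bits.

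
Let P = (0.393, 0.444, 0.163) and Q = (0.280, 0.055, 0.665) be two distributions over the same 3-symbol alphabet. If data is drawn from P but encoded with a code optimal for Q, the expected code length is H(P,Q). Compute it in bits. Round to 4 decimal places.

H(P,Q) = −Σ p·log₂ q.
  −0.393·log₂(0.280) = 0.72174
  −0.444·log₂(0.055) = 1.85788
  −0.163·log₂(0.665) = 0.09594
H(P,Q) = 2.6756 bits.

2.6756 bits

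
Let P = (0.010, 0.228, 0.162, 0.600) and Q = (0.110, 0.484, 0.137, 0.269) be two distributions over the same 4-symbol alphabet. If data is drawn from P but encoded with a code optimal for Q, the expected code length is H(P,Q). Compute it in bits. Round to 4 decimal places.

H(P,Q) = −Σ p·log₂ q.
  −0.010·log₂(0.110) = 0.03184
  −0.228·log₂(0.484) = 0.23870
  −0.162·log₂(0.137) = 0.46458
  −0.600·log₂(0.269) = 1.13659
H(P,Q) = 1.8717 bits.

1.8717 bits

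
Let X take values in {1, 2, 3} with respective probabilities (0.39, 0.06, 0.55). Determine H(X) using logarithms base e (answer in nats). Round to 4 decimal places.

H(X) = −Σ p·ln p.
  −(0.39)·ln(0.39) = 0.36723
  −(0.06)·ln(0.06) = 0.16880
  −(0.55)·ln(0.55) = 0.32881
Sum: 0.36723 + 0.16880 + 0.32881 = 0.8648 nats.

0.8648 nats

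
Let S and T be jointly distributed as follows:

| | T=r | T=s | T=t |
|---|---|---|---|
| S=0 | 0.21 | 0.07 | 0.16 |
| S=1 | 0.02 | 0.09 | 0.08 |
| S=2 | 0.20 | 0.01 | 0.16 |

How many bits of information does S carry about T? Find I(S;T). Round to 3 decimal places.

0.159 bits

Marginals: p(S) = (0.4400, 0.1900, 0.3700), p(T) = (0.4300, 0.1700, 0.4000).
I(S;T) = Σ p(x,y)·log₂[p(x,y)/(p(x)p(y))].
  (0,r): 0.21·log₂(1.1099) = 0.0316
  (0,s): 0.07·log₂(0.9358) = -0.0067
  (0,t): 0.16·log₂(0.9091) = -0.0220
  (1,r): 0.02·log₂(0.2448) = -0.0406
  (1,s): 0.09·log₂(2.7864) = 0.1331
  (1,t): 0.08·log₂(1.0526) = 0.0059
  (2,r): 0.20·log₂(1.2571) = 0.0660
  (2,s): 0.01·log₂(0.1590) = -0.0265
  (2,t): 0.16·log₂(1.0811) = 0.0180
Sum = 0.159 bits.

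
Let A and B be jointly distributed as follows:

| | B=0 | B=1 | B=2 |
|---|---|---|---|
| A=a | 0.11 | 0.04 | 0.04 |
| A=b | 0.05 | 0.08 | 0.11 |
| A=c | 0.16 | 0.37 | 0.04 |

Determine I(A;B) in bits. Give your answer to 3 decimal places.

0.178 bits

Marginals: p(A) = (0.1900, 0.2400, 0.5700), p(B) = (0.3200, 0.4900, 0.1900).
I(A;B) = H(A) + H(B) − H(A,B).
H(A) = 1.4116, H(B) = 1.4855, H(A,B) = 2.7192.
I(A;B) = 1.4116 + 1.4855 − 2.7192 = 0.178 bits.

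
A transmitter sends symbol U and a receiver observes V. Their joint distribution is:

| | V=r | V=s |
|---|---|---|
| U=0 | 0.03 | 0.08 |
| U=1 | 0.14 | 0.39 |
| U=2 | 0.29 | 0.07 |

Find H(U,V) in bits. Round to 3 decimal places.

2.157 bits

H(U,V) = −Σ p(x,y)·log₂ p(x,y) over all 6 cells.
  cell (0,r): −0.03·log₂0.03 = 0.1518
  cell (0,s): −0.08·log₂0.08 = 0.2915
  cell (1,r): −0.14·log₂0.14 = 0.3971
  cell (1,s): −0.39·log₂0.39 = 0.5298
  cell (2,r): −0.29·log₂0.29 = 0.5179
  cell (2,s): −0.07·log₂0.07 = 0.2686
Sum = 2.157 bits.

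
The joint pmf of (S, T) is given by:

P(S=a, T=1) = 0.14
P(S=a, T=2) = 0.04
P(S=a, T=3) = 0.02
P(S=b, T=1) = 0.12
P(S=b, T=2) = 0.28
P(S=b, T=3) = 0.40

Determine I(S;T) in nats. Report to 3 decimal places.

Marginals: p(S) = (0.2000, 0.8000), p(T) = (0.2600, 0.3200, 0.4200).
I(S;T) = Σ p(x,y)·ln[p(x,y)/(p(x)p(y))].
  (a,1): 0.14·ln(2.6923) = 0.1387
  (a,2): 0.04·ln(0.6250) = -0.0188
  (a,3): 0.02·ln(0.2381) = -0.0287
  (b,1): 0.12·ln(0.5769) = -0.0660
  (b,2): 0.28·ln(1.0938) = 0.0251
  (b,3): 0.40·ln(1.1905) = 0.0697
Sum = 0.120 nats.

0.120 nats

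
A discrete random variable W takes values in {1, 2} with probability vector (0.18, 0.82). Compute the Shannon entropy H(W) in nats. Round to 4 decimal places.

H(W) = −Σ p·ln p.
  −(0.18)·ln(0.18) = 0.30866
  −(0.82)·ln(0.82) = 0.16273
Sum: 0.30866 + 0.16273 = 0.4714 nats.

0.4714 nats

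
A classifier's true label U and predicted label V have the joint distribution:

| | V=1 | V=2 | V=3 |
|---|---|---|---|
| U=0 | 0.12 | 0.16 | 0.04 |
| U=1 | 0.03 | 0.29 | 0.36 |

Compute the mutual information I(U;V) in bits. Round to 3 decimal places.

0.186 bits

Marginals: p(U) = (0.3200, 0.6800), p(V) = (0.1500, 0.4500, 0.4000).
I(U;V) = Σ p(x,y)·log₂[p(x,y)/(p(x)p(y))].
  (0,1): 0.12·log₂(2.5000) = 0.1586
  (0,2): 0.16·log₂(1.1111) = 0.0243
  (0,3): 0.04·log₂(0.3125) = -0.0671
  (1,1): 0.03·log₂(0.2941) = -0.0530
  (1,2): 0.29·log₂(0.9477) = -0.0225
  (1,3): 0.36·log₂(1.3235) = 0.1456
Sum = 0.186 bits.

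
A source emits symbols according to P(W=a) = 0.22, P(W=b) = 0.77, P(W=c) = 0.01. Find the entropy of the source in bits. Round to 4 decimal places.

H(W) = −Σ p·log₂ p.
  −(0.22)·log₂(0.22) = 0.48057
  −(0.77)·log₂(0.77) = 0.29034
  −(0.01)·log₂(0.01) = 0.06644
Sum: 0.48057 + 0.29034 + 0.06644 = 0.8374 bits.

0.8374 bits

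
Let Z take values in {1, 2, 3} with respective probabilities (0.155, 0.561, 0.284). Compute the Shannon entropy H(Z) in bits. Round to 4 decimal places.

1.4005 bits

H(Z) = −Σ p·log₂ p.
  −(0.155)·log₂(0.155) = 0.41690
  −(0.561)·log₂(0.561) = 0.46783
  −(0.284)·log₂(0.284) = 0.51575
Sum: 0.41690 + 0.46783 + 0.51575 = 1.4005 bits.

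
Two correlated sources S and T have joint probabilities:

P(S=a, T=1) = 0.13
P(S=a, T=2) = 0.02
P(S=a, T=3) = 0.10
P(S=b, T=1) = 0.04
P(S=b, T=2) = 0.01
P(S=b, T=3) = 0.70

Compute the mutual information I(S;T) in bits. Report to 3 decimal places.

Marginals: p(S) = (0.2500, 0.7500), p(T) = (0.1700, 0.0300, 0.8000).
I(S;T) = H(S) + H(T) − H(S,T).
H(S) = 0.8113, H(T) = 0.8439, H(S,T) = 1.4401.
I(S;T) = 0.8113 + 0.8439 − 1.4401 = 0.215 bits.

0.215 bits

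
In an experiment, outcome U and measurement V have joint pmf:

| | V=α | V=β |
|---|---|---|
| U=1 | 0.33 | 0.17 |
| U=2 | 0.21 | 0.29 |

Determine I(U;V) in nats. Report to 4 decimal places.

Marginals: p(U) = (0.5000, 0.5000), p(V) = (0.5400, 0.4600).
I(U;V) = Σ p(x,y)·ln[p(x,y)/(p(x)p(y))].
  (1,α): 0.33·ln(1.2222) = 0.06622
  (1,β): 0.17·ln(0.7391) = -0.05139
  (2,α): 0.21·ln(0.7778) = -0.05278
  (2,β): 0.29·ln(1.2609) = 0.06722
Sum = 0.0293 nats.

0.0293 nats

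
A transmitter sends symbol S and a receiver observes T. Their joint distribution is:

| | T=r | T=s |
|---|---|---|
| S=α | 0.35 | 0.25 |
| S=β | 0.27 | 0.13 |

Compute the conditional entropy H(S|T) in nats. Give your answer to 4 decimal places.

0.6687 nats

Marginals: p(S) = (0.6000, 0.4000), p(T) = (0.6200, 0.3800).
H(S|T) = Σ p(T) · H(S|T=·).
  T=r: p=0.6200, H(S|T=r) = 0.6848
  T=s: p=0.3800, H(S|T=s) = 0.6424
Weighted sum = 0.6687 nats.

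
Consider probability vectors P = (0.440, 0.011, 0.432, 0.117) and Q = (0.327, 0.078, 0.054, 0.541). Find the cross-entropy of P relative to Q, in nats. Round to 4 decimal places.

H(P,Q) = −Σ p·ln q.
  −0.440·ln(0.327) = 0.49183
  −0.011·ln(0.078) = 0.02806
  −0.432·ln(0.054) = 1.26091
  −0.117·ln(0.541) = 0.07188
H(P,Q) = 1.8527 nats.

1.8527 nats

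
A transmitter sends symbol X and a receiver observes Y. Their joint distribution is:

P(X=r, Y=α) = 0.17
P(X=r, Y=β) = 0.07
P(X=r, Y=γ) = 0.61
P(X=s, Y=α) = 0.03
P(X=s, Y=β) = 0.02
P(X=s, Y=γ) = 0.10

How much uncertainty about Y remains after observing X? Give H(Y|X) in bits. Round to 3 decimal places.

1.125 bits

Marginals: p(X) = (0.8500, 0.1500), p(Y) = (0.2000, 0.0900, 0.7100).
H(Y|X) = Σ p(X) · H(Y|X=·).
  X=r: p=0.8500, H(Y|X=r) = 1.1045
  X=s: p=0.1500, H(Y|X=s) = 1.2419
Weighted sum = 1.125 bits.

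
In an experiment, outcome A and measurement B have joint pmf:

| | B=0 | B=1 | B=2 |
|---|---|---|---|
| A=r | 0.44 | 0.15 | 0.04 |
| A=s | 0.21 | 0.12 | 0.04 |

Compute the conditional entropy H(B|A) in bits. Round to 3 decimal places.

1.192 bits

Chain rule: H(B|A) = H(A,B) − H(A).
Marginals: p(A) = (0.6300, 0.3700), p(B) = (0.6500, 0.2700, 0.0800).
H(A,B) = 2.1431 bits; H(A) = 0.9507 bits.
H(B|A) = 2.1431 − 0.9507 = 1.192 bits.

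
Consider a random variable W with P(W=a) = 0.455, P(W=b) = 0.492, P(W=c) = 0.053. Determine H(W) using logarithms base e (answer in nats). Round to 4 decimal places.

H(W) = −Σ p·ln p.
  −(0.455)·ln(0.455) = 0.35829
  −(0.492)·ln(0.492) = 0.34896
  −(0.053)·ln(0.053) = 0.15569
Sum: 0.35829 + 0.34896 + 0.15569 = 0.8629 nats.

0.8629 nats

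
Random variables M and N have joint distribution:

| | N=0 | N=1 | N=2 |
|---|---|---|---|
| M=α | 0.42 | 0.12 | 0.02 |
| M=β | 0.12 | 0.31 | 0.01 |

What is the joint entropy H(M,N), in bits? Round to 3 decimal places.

H(M,N) = −Σ p(x,y)·log₂ p(x,y) over all 6 cells.
  cell (α,0): −0.42·log₂0.42 = 0.5256
  cell (α,1): −0.12·log₂0.12 = 0.3671
  cell (α,2): −0.02·log₂0.02 = 0.1129
  cell (β,0): −0.12·log₂0.12 = 0.3671
  cell (β,1): −0.31·log₂0.31 = 0.5238
  cell (β,2): −0.01·log₂0.01 = 0.0664
Sum = 1.963 bits.

1.963 bits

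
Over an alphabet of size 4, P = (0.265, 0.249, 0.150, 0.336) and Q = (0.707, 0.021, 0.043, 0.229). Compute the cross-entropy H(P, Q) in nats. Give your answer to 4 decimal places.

H(P,Q) = −Σ p·ln q.
  −0.265·ln(0.707) = 0.09188
  −0.249·ln(0.021) = 0.96194
  −0.150·ln(0.043) = 0.47198
  −0.336·ln(0.229) = 0.49528
H(P,Q) = 2.0211 nats.

2.0211 nats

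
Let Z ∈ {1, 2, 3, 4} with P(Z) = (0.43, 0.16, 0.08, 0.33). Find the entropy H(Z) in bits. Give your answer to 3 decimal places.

1.766 bits

H(Z) = −Σ p·log₂ p.
  −(0.43)·log₂(0.43) = 0.5236
  −(0.16)·log₂(0.16) = 0.4230
  −(0.08)·log₂(0.08) = 0.2915
  −(0.33)·log₂(0.33) = 0.5278
Sum: 0.5236 + 0.4230 + 0.2915 + 0.5278 = 1.766 bits.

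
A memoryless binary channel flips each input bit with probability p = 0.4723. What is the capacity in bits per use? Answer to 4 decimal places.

Binary symmetric channel: C = 1 − h₂(ε) where h₂ is the binary entropy function.
h₂(0.4723) = −0.4723·log₂0.4723 − 0.5277·log₂0.5277 = 0.9978.
C = 1 − 0.9978 = 0.0022 bits per channel use.

0.0022 bits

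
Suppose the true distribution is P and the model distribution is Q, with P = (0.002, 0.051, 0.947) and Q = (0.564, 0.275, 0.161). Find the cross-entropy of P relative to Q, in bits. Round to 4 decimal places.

2.5919 bits

H(P,Q) = −Σ p·log₂ q.
  −0.002·log₂(0.564) = 0.00165
  −0.051·log₂(0.275) = 0.09499
  −0.947·log₂(0.161) = 2.49522
H(P,Q) = 2.5919 bits.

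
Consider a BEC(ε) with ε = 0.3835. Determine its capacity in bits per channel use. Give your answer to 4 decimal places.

Binary erasure channel: capacity C = 1 − ε.
C = 1 − 0.3835 = 0.6165 bits per channel use.

0.6165 bits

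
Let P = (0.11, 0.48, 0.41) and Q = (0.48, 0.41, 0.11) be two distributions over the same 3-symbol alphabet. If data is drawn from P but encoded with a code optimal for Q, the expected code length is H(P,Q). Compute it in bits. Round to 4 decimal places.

H(P,Q) = −Σ p·log₂ q.
  −0.11·log₂(0.48) = 0.11648
  −0.48·log₂(0.41) = 0.61743
  −0.41·log₂(0.11) = 1.30561
H(P,Q) = 2.0395 bits.

2.0395 bits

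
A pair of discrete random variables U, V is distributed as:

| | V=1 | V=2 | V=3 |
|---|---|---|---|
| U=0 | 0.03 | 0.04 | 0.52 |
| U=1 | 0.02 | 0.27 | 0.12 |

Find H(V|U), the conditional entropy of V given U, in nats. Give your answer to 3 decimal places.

0.583 nats

Chain rule: H(V|U) = H(U,V) − H(U).
Marginals: p(U) = (0.5900, 0.4100), p(V) = (0.0500, 0.3100, 0.6400).
H(U,V) = 1.2602 nats; H(U) = 0.6769 nats.
H(V|U) = 1.2602 − 0.6769 = 0.583 nats.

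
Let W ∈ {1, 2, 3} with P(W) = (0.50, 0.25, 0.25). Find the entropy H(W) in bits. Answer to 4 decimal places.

1.5000 bits

H(W) = −Σ p·log₂ p.
  −(0.50)·log₂(0.50) = 0.50000
  −(0.25)·log₂(0.25) = 0.50000
  −(0.25)·log₂(0.25) = 0.50000
Sum: 0.50000 + 0.50000 + 0.50000 = 1.5000 bits.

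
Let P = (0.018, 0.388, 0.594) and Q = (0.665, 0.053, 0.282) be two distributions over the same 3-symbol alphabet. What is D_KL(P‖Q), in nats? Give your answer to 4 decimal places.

1.1499 nats

D(P‖Q) = Σ p·ln(p/q).
  0.018·ln(0.018/0.665) = -0.06497
  0.388·ln(0.388/0.053) = 0.77240
  0.594·ln(0.594/0.282) = 0.44251
D(P‖Q) = 1.1499 nats.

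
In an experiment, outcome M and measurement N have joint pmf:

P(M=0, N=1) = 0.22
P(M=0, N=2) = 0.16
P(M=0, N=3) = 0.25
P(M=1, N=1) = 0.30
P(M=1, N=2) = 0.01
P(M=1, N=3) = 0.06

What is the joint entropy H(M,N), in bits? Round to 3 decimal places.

H(M,N) = −Σ p(x,y)·log₂ p(x,y) over all 6 cells.
  cell (0,1): −0.22·log₂0.22 = 0.4806
  cell (0,2): −0.16·log₂0.16 = 0.4230
  cell (0,3): −0.25·log₂0.25 = 0.5000
  cell (1,1): −0.30·log₂0.30 = 0.5211
  cell (1,2): −0.01·log₂0.01 = 0.0664
  cell (1,3): −0.06·log₂0.06 = 0.2435
Sum = 2.235 bits.

2.235 bits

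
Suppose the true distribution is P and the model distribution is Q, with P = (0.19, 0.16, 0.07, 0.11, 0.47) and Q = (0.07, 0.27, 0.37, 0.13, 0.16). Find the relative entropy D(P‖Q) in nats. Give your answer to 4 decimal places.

0.4775 nats

D(P‖Q) = Σ p·ln(p/q).
  0.19·ln(0.19/0.07) = 0.18972
  0.16·ln(0.16/0.27) = -0.08372
  0.07·ln(0.07/0.37) = -0.11655
  0.11·ln(0.11/0.13) = -0.01838
  0.47·ln(0.47/0.16) = 0.50645
D(P‖Q) = 0.4775 nats.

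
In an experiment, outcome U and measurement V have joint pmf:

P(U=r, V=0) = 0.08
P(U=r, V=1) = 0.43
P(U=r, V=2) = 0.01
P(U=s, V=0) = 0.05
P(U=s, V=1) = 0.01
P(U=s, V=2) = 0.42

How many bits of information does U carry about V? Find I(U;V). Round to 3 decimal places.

0.737 bits

Marginals: p(U) = (0.5200, 0.4800), p(V) = (0.1300, 0.4400, 0.4300).
I(U;V) = H(U) + H(V) − H(U,V).
H(U) = 0.9988, H(V) = 1.4274, H(U,V) = 1.6897.
I(U;V) = 0.9988 + 1.4274 − 1.6897 = 0.737 bits.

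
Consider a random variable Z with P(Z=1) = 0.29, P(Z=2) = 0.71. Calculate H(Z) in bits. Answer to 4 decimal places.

H(Z) = −Σ p·log₂ p.
  −(0.29)·log₂(0.29) = 0.51790
  −(0.71)·log₂(0.71) = 0.35082
Sum: 0.51790 + 0.35082 = 0.8687 bits.

0.8687 bits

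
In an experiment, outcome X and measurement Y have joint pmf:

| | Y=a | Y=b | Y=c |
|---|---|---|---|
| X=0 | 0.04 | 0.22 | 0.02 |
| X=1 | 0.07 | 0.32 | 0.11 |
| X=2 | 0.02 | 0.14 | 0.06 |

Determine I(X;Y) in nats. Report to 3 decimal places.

0.023 nats

Marginals: p(X) = (0.2800, 0.5000, 0.2200), p(Y) = (0.1300, 0.6800, 0.1900).
I(X;Y) = H(X) + H(Y) − H(X,Y).
H(X) = 1.0361, H(Y) = 0.8430, H(X,Y) = 1.8560.
I(X;Y) = 1.0361 + 0.8430 − 1.8560 = 0.023 nats.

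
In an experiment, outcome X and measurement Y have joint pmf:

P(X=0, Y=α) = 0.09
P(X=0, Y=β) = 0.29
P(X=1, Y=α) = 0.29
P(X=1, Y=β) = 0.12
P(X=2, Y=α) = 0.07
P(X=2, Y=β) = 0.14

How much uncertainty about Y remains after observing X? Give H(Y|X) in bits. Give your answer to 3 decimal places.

0.851 bits

Chain rule: H(Y|X) = H(X,Y) − H(X).
Marginals: p(X) = (0.3800, 0.4100, 0.2100), p(Y) = (0.4500, 0.5500).
H(X,Y) = 2.3812 bits; H(X) = 1.5307 bits.
H(Y|X) = 2.3812 − 1.5307 = 0.851 bits.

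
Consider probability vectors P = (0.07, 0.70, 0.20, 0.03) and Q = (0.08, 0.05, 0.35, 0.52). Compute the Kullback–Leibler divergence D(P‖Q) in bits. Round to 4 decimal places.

2.3667 bits

D(P‖Q) = Σ p·log₂(p/q).
  0.07·log₂(0.07/0.08) = -0.01349
  0.70·log₂(0.70/0.05) = 2.66515
  0.20·log₂(0.20/0.35) = -0.16147
  0.03·log₂(0.03/0.52) = -0.12346
D(P‖Q) = 2.3667 bits.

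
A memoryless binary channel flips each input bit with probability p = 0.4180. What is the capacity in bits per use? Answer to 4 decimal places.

0.0195 bits

Binary symmetric channel: C = 1 − h₂(ε) where h₂ is the binary entropy function.
h₂(0.4180) = −0.4180·log₂0.4180 − 0.5820·log₂0.5820 = 0.9805.
C = 1 − 0.9805 = 0.0195 bits per channel use.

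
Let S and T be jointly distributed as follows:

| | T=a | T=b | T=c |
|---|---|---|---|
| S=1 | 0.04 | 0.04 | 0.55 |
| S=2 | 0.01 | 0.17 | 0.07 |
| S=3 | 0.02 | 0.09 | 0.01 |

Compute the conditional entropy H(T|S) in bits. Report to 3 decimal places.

0.820 bits

Chain rule: H(T|S) = H(S,T) − H(S).
Marginals: p(S) = (0.6300, 0.2500, 0.1200), p(T) = (0.0700, 0.3000, 0.6300).
H(S,T) = 2.1074 bits; H(S) = 1.2870 bits.
H(T|S) = 2.1074 − 1.2870 = 0.820 bits.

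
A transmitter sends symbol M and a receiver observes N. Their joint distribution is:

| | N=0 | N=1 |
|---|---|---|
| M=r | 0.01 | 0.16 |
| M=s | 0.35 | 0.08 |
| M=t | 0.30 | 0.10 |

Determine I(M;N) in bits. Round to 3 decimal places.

Marginals: p(M) = (0.1700, 0.4300, 0.4000), p(N) = (0.6600, 0.3400).
I(M;N) = Σ p(x,y)·log₂[p(x,y)/(p(x)p(y))].
  (r,0): 0.01·log₂(0.0891) = -0.0349
  (r,1): 0.16·log₂(2.7682) = 0.2350
  (s,0): 0.35·log₂(1.2333) = 0.1059
  (s,1): 0.08·log₂(0.5472) = -0.0696
  (t,0): 0.30·log₂(1.1364) = 0.0553
  (t,1): 0.10·log₂(0.7353) = -0.0444
Sum = 0.247 bits.

0.247 bits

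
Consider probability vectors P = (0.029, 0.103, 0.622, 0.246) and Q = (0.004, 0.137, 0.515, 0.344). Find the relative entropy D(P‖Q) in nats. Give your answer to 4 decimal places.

0.0630 nats

D(P‖Q) = Σ p·ln(p/q).
  0.029·ln(0.029/0.004) = 0.05745
  0.103·ln(0.103/0.137) = -0.02938
  0.622·ln(0.622/0.515) = 0.11742
  0.246·ln(0.246/0.344) = -0.08249
D(P‖Q) = 0.0630 nats.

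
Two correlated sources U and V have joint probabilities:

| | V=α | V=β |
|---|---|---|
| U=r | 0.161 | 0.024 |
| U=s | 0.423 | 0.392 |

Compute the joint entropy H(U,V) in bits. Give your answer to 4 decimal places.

1.6080 bits

H(U,V) = −Σ p(x,y)·log₂ p(x,y) over all 4 cells.
  cell (r,α): −0.161·log₂0.161 = 0.42421
  cell (r,β): −0.024·log₂0.024 = 0.12914
  cell (s,α): −0.423·log₂0.423 = 0.52506
  cell (s,β): −0.392·log₂0.392 = 0.52962
Sum = 1.6080 bits.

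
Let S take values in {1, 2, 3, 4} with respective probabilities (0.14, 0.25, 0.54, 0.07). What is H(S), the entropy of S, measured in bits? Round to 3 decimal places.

H(S) = −Σ p·log₂ p.
  −(0.14)·log₂(0.14) = 0.3971
  −(0.25)·log₂(0.25) = 0.5000
  −(0.54)·log₂(0.54) = 0.4800
  −(0.07)·log₂(0.07) = 0.2686
Sum: 0.3971 + 0.5000 + 0.4800 + 0.2686 = 1.646 bits.

1.646 bits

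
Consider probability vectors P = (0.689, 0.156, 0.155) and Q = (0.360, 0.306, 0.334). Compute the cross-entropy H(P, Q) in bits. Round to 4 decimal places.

H(P,Q) = −Σ p·log₂ q.
  −0.689·log₂(0.360) = 1.01554
  −0.156·log₂(0.306) = 0.26651
  −0.155·log₂(0.334) = 0.24522
H(P,Q) = 1.5273 bits.

1.5273 bits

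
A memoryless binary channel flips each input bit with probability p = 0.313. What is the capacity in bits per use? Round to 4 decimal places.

Binary symmetric channel: C = 1 − h₂(ε) where h₂ is the binary entropy function.
h₂(0.313) = −0.313·log₂0.313 − 0.687·log₂0.687 = 0.8966.
C = 1 − 0.8966 = 0.1034 bits per channel use.

0.1034 bits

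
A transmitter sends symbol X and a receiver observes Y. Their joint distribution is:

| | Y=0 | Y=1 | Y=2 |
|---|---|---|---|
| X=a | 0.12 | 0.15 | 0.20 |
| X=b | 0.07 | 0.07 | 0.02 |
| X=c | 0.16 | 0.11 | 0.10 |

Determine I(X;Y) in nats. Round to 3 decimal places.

0.036 nats

Marginals: p(X) = (0.4700, 0.1600, 0.3700), p(Y) = (0.3500, 0.3300, 0.3200).
I(X;Y) = H(X) + H(Y) − H(X,Y).
H(X) = 1.0159, H(Y) = 1.0979, H(X,Y) = 2.0777.
I(X;Y) = 1.0159 + 1.0979 − 2.0777 = 0.036 nats.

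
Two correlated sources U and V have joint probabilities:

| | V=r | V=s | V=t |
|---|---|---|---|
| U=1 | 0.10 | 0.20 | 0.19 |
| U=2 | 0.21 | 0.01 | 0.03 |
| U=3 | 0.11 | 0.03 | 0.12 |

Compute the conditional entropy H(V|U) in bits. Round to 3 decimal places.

1.302 bits

Chain rule: H(V|U) = H(U,V) − H(U).
Marginals: p(U) = (0.4900, 0.2500, 0.2600), p(V) = (0.4200, 0.2400, 0.3400).
H(U,V) = 2.8120 bits; H(U) = 1.5096 bits.
H(V|U) = 2.8120 − 1.5096 = 1.302 bits.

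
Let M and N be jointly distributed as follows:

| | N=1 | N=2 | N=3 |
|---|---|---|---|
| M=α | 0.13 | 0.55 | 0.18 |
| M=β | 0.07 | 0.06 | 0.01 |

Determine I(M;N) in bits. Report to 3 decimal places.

0.058 bits

Marginals: p(M) = (0.8600, 0.1400), p(N) = (0.2000, 0.6100, 0.1900).
I(M;N) = H(M) + H(N) − H(M,N).
H(M) = 0.5842, H(N) = 1.3546, H(M,N) = 1.8809.
I(M;N) = 0.5842 + 1.3546 − 1.8809 = 0.058 bits.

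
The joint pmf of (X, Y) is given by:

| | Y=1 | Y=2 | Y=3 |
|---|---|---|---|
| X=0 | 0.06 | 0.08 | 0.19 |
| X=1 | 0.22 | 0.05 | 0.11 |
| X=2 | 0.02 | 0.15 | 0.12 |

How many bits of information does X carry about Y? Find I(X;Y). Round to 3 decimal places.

0.209 bits

Marginals: p(X) = (0.3300, 0.3800, 0.2900), p(Y) = (0.3000, 0.2800, 0.4200).
I(X;Y) = H(X) + H(Y) − H(X,Y).
H(X) = 1.5762, H(Y) = 1.5610, H(X,Y) = 2.9277.
I(X;Y) = 1.5762 + 1.5610 − 2.9277 = 0.209 bits.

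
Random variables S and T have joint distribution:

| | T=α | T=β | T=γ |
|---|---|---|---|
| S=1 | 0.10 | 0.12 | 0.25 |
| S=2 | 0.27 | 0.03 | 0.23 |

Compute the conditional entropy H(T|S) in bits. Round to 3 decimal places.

Marginals: p(S) = (0.4700, 0.5300), p(T) = (0.3700, 0.1500, 0.4800).
H(T|S) = Σ p(S) · H(T|S=·).
  S=1: p=0.4700, H(T|S=1) = 1.4623
  S=2: p=0.5300, H(T|S=2) = 1.2528
Weighted sum = 1.351 bits.

1.351 bits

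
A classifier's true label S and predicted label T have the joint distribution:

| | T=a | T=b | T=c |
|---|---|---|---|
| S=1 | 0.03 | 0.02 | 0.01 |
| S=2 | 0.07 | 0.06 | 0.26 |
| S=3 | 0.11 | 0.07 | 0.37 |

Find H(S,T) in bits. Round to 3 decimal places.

2.498 bits

H(S,T) = −Σ p(x,y)·log₂ p(x,y) over all 9 cells.
  cell (1,a): −0.03·log₂0.03 = 0.1518
  cell (1,b): −0.02·log₂0.02 = 0.1129
  cell (1,c): −0.01·log₂0.01 = 0.0664
  cell (2,a): −0.07·log₂0.07 = 0.2686
  cell (2,b): −0.06·log₂0.06 = 0.2435
  cell (2,c): −0.26·log₂0.26 = 0.5053
  cell (3,a): −0.11·log₂0.11 = 0.3503
  cell (3,b): −0.07·log₂0.07 = 0.2686
  cell (3,c): −0.37·log₂0.37 = 0.5307
Sum = 2.498 bits.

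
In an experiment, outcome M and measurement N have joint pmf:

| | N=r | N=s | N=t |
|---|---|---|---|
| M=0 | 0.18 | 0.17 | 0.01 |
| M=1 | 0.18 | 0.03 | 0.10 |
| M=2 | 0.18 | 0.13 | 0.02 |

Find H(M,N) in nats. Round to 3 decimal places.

H(M,N) = −Σ p(x,y)·ln p(x,y) over all 9 cells.
  cell (0,r): −0.18·ln0.18 = 0.3087
  cell (0,s): −0.17·ln0.17 = 0.3012
  cell (0,t): −0.01·ln0.01 = 0.0461
  cell (1,r): −0.18·ln0.18 = 0.3087
  cell (1,s): −0.03·ln0.03 = 0.1052
  cell (1,t): −0.10·ln0.10 = 0.2303
  cell (2,r): −0.18·ln0.18 = 0.3087
  cell (2,s): −0.13·ln0.13 = 0.2652
  cell (2,t): −0.02·ln0.02 = 0.0782
Sum = 1.952 nats.

1.952 nats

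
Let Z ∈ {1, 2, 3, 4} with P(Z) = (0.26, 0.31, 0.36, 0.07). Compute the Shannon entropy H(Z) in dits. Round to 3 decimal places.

H(Z) = −Σ p·log₁₀ p.
  −(0.26)·log₁₀(0.26) = 0.1521
  −(0.31)·log₁₀(0.31) = 0.1577
  −(0.36)·log₁₀(0.36) = 0.1597
  −(0.07)·log₁₀(0.07) = 0.0808
Sum: 0.1521 + 0.1577 + 0.1597 + 0.0808 = 0.550 dits.

0.550 dits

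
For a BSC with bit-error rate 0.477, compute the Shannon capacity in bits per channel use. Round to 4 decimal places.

Binary symmetric channel: C = 1 − h₂(ε) where h₂ is the binary entropy function.
h₂(0.477) = −0.477·log₂0.477 − 0.523·log₂0.523 = 0.9985.
C = 1 − 0.9985 = 0.0015 bits per channel use.

0.0015 bits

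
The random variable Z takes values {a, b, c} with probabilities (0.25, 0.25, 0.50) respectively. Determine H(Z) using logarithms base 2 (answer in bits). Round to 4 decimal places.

1.5000 bits

H(Z) = −Σ p·log₂ p.
  −(0.25)·log₂(0.25) = 0.50000
  −(0.25)·log₂(0.25) = 0.50000
  −(0.50)·log₂(0.50) = 0.50000
Sum: 0.50000 + 0.50000 + 0.50000 = 1.5000 bits.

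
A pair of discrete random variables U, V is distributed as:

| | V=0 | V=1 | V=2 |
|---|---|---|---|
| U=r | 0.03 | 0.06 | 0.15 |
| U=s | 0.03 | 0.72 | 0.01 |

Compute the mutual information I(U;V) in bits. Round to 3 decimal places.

0.376 bits

Marginals: p(U) = (0.2400, 0.7600), p(V) = (0.0600, 0.7800, 0.1600).
I(U;V) = H(U) + H(V) − H(U,V).
H(U) = 0.7950, H(V) = 0.9461, H(U,V) = 1.3653.
I(U;V) = 0.7950 + 0.9461 − 1.3653 = 0.376 bits.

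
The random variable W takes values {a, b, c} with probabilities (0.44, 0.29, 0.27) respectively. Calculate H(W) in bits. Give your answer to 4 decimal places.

1.5491 bits

H(W) = −Σ p·log₂ p.
  −(0.44)·log₂(0.44) = 0.52115
  −(0.29)·log₂(0.29) = 0.51790
  −(0.27)·log₂(0.27) = 0.51002
Sum: 0.52115 + 0.51790 + 0.51002 = 1.5491 bits.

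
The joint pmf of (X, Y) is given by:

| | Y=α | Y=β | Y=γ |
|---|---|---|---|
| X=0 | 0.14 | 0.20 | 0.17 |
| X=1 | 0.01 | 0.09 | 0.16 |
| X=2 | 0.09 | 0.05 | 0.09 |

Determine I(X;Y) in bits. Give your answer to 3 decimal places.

0.098 bits

Marginals: p(X) = (0.5100, 0.2600, 0.2300), p(Y) = (0.2400, 0.3400, 0.4200).
I(X;Y) = Σ p(x,y)·log₂[p(x,y)/(p(x)p(y))].
  (0,α): 0.14·log₂(1.1438) = 0.0271
  (0,β): 0.20·log₂(1.1534) = 0.0412
  (0,γ): 0.17·log₂(0.7937) = -0.0567
  (1,α): 0.01·log₂(0.1603) = -0.0264
  (1,β): 0.09·log₂(1.0181) = 0.0023
  (1,γ): 0.16·log₂(1.4652) = 0.0882
  (2,α): 0.09·log₂(1.6304) = 0.0635
  (2,β): 0.05·log₂(0.6394) = -0.0323
  (2,γ): 0.09·log₂(0.9317) = -0.0092
Sum = 0.098 bits.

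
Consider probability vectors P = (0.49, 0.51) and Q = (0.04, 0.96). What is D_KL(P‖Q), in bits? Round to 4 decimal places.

D(P‖Q) = Σ p·log₂(p/q).
  0.49·log₂(0.49/0.04) = 1.77121
  0.51·log₂(0.51/0.96) = -0.46539
D(P‖Q) = 1.3058 bits.

1.3058 bits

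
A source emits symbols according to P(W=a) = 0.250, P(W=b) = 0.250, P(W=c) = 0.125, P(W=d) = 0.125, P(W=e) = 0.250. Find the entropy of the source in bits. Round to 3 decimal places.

2.250 bits

H(W) = −Σ p·log₂ p.
  −(0.250)·log₂(0.250) = 0.5000
  −(0.250)·log₂(0.250) = 0.5000
  −(0.125)·log₂(0.125) = 0.3750
  −(0.125)·log₂(0.125) = 0.3750
  −(0.250)·log₂(0.250) = 0.5000
Sum: 0.5000 + 0.5000 + 0.3750 + 0.3750 + 0.5000 = 2.250 bits.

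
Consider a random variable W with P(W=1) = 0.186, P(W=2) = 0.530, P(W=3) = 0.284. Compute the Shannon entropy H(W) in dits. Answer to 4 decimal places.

H(W) = −Σ p·log₁₀ p.
  −(0.186)·log₁₀(0.186) = 0.13587
  −(0.530)·log₁₀(0.530) = 0.14613
  −(0.284)·log₁₀(0.284) = 0.15526
Sum: 0.13587 + 0.14613 + 0.15526 = 0.4373 dits.

0.4373 dits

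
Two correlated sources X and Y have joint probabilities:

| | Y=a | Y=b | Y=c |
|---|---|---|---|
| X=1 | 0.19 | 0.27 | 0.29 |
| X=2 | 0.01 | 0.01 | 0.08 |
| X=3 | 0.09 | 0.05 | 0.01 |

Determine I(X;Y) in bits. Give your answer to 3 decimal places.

0.127 bits

Marginals: p(X) = (0.7500, 0.1000, 0.1500), p(Y) = (0.2900, 0.3300, 0.3800).
I(X;Y) = Σ p(x,y)·log₂[p(x,y)/(p(x)p(y))].
  (1,a): 0.19·log₂(0.8736) = -0.0371
  (1,b): 0.27·log₂(1.0909) = 0.0339
  (1,c): 0.29·log₂(1.0175) = 0.0073
  (2,a): 0.01·log₂(0.3448) = -0.0154
  (2,b): 0.01·log₂(0.3030) = -0.0172
  (2,c): 0.08·log₂(2.1053) = 0.0859
  (3,a): 0.09·log₂(2.0690) = 0.0944
  (3,b): 0.05·log₂(1.0101) = 0.0007
  (3,c): 0.01·log₂(0.1754) = -0.0251
Sum = 0.127 bits.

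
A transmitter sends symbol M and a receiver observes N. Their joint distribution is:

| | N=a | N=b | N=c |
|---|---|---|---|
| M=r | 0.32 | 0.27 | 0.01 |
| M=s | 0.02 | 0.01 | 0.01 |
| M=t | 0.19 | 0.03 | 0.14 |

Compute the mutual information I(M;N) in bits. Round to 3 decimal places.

Marginals: p(M) = (0.6000, 0.0400, 0.3600), p(N) = (0.5300, 0.3100, 0.1600).
I(M;N) = H(M) + H(N) − H(M,N).
H(M) = 1.1585, H(N) = 1.4323, H(M,N) = 2.3524.
I(M;N) = 1.1585 + 1.4323 − 2.3524 = 0.238 bits.

0.238 bits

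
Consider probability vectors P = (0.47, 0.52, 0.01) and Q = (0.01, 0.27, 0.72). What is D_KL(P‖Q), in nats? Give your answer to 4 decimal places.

D(P‖Q) = Σ p·ln(p/q).
  0.47·ln(0.47/0.01) = 1.80957
  0.52·ln(0.52/0.27) = 0.34081
  0.01·ln(0.01/0.72) = -0.04277
D(P‖Q) = 2.1076 nats.

2.1076 nats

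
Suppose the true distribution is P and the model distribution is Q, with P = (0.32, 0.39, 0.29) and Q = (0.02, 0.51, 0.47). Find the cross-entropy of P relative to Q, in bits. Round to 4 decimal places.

H(P,Q) = −Σ p·log₂ q.
  −0.32·log₂(0.02) = 1.80603
  −0.39·log₂(0.51) = 0.37886
  −0.29·log₂(0.47) = 0.31589
H(P,Q) = 2.5008 bits.

2.5008 bits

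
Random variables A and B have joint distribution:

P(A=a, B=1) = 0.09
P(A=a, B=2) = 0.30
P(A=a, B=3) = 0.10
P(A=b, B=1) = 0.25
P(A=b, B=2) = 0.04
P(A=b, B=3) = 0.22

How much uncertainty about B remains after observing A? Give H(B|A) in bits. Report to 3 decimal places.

1.333 bits

Marginals: p(A) = (0.4900, 0.5100), p(B) = (0.3400, 0.3400, 0.3200).
H(B|A) = Σ p(A) · H(B|A=·).
  A=a: p=0.4900, H(B|A=a) = 1.3503
  A=b: p=0.5100, H(B|A=b) = 1.3155
Weighted sum = 1.333 bits.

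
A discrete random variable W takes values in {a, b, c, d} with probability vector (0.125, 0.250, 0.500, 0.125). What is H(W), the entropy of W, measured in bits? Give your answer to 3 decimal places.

H(W) = −Σ p·log₂ p.
  −(0.125)·log₂(0.125) = 0.3750
  −(0.250)·log₂(0.250) = 0.5000
  −(0.500)·log₂(0.500) = 0.5000
  −(0.125)·log₂(0.125) = 0.3750
Sum: 0.3750 + 0.5000 + 0.5000 + 0.3750 = 1.750 bits.

1.750 bits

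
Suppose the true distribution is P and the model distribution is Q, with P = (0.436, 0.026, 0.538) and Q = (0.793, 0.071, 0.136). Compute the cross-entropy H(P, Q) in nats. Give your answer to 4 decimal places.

1.2433 nats

H(P,Q) = −Σ p·ln q.
  −0.436·ln(0.793) = 0.10112
  −0.026·ln(0.071) = 0.06877
  −0.538·ln(0.136) = 1.07336
H(P,Q) = 1.2433 nats.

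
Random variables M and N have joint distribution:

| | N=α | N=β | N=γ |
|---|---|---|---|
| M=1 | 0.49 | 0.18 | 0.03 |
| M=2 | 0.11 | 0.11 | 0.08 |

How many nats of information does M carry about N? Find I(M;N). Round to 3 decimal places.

Marginals: p(M) = (0.7000, 0.3000), p(N) = (0.6000, 0.2900, 0.1100).
I(M;N) = H(M) + H(N) − H(M,N).
H(M) = 0.6109, H(N) = 0.9083, H(M,N) = 1.4511.
I(M;N) = 0.6109 + 0.9083 − 1.4511 = 0.068 nats.

0.068 nats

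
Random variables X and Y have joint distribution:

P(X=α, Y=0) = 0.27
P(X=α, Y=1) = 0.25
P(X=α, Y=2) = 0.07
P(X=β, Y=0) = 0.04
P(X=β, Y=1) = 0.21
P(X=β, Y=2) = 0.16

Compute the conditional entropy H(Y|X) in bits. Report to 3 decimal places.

Marginals: p(X) = (0.5900, 0.4100), p(Y) = (0.3100, 0.4600, 0.2300).
H(Y|X) = Σ p(X) · H(Y|X=·).
  X=α: p=0.5900, H(Y|X=α) = 1.4059
  X=β: p=0.4100, H(Y|X=β) = 1.3517
Weighted sum = 1.384 bits.

1.384 bits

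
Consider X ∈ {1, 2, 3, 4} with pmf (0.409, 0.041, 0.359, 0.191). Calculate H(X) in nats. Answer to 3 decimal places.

H(X) = −Σ p·ln p.
  −(0.409)·ln(0.409) = 0.3657
  −(0.041)·ln(0.041) = 0.1310
  −(0.359)·ln(0.359) = 0.3678
  −(0.191)·ln(0.191) = 0.3162
Sum: 0.3657 + 0.1310 + 0.3678 + 0.3162 = 1.181 nats.

1.181 nats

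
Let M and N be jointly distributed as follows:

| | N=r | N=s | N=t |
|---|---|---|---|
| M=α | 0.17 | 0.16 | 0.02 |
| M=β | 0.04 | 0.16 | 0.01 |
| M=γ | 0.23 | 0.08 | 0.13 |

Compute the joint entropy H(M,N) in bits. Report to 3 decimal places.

2.808 bits

H(M,N) = −Σ p(x,y)·log₂ p(x,y) over all 9 cells.
  cell (α,r): −0.17·log₂0.17 = 0.4346
  cell (α,s): −0.16·log₂0.16 = 0.4230
  cell (α,t): −0.02·log₂0.02 = 0.1129
  cell (β,r): −0.04·log₂0.04 = 0.1858
  cell (β,s): −0.16·log₂0.16 = 0.4230
  cell (β,t): −0.01·log₂0.01 = 0.0664
  cell (γ,r): −0.23·log₂0.23 = 0.4877
  cell (γ,s): −0.08·log₂0.08 = 0.2915
  cell (γ,t): −0.13·log₂0.13 = 0.3826
Sum = 2.808 bits.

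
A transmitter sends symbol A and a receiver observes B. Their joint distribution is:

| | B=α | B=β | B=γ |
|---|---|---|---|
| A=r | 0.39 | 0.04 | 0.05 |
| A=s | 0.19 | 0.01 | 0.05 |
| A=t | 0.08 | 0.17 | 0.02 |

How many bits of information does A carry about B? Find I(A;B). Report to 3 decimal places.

Marginals: p(A) = (0.4800, 0.2500, 0.2700), p(B) = (0.6600, 0.2200, 0.1200).
I(A;B) = H(A) + H(B) − H(A,B).
H(A) = 1.5183, H(B) = 1.2433, H(A,B) = 2.5084.
I(A;B) = 1.5183 + 1.2433 − 2.5084 = 0.253 bits.

0.253 bits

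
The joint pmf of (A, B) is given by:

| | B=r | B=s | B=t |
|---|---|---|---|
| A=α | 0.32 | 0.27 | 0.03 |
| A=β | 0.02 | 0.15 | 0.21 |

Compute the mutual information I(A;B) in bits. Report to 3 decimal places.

0.323 bits

Marginals: p(A) = (0.6200, 0.3800), p(B) = (0.3400, 0.4200, 0.2400).
I(A;B) = Σ p(x,y)·log₂[p(x,y)/(p(x)p(y))].
  (α,r): 0.32·log₂(1.5180) = 0.1927
  (α,s): 0.27·log₂(1.0369) = 0.0141
  (α,t): 0.03·log₂(0.2016) = -0.0693
  (β,r): 0.02·log₂(0.1548) = -0.0538
  (β,s): 0.15·log₂(0.9398) = -0.0134
  (β,t): 0.21·log₂(2.3026) = 0.2527
Sum = 0.323 bits.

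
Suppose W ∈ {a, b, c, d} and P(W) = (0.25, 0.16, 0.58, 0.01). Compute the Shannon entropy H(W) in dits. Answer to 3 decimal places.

H(W) = −Σ p·log₁₀ p.
  −(0.25)·log₁₀(0.25) = 0.1505
  −(0.16)·log₁₀(0.16) = 0.1273
  −(0.58)·log₁₀(0.58) = 0.1372
  −(0.01)·log₁₀(0.01) = 0.0200
Sum: 0.1505 + 0.1273 + 0.1372 + 0.0200 = 0.435 dits.

0.435 dits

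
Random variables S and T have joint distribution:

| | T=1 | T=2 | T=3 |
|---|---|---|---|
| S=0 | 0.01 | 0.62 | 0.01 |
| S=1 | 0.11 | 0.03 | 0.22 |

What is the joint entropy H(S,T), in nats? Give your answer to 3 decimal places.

H(S,T) = −Σ p(x,y)·ln p(x,y) over all 6 cells.
  cell (0,1): −0.01·ln0.01 = 0.0461
  cell (0,2): −0.62·ln0.62 = 0.2964
  cell (0,3): −0.01·ln0.01 = 0.0461
  cell (1,1): −0.11·ln0.11 = 0.2428
  cell (1,2): −0.03·ln0.03 = 0.1052
  cell (1,3): −0.22·ln0.22 = 0.3331
Sum = 1.070 nats.

1.070 nats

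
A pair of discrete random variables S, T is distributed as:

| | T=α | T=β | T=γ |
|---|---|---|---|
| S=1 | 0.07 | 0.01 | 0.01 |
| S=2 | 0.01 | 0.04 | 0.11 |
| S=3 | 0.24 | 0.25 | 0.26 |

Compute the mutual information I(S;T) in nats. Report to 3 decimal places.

0.084 nats

Marginals: p(S) = (0.0900, 0.1600, 0.7500), p(T) = (0.3200, 0.3000, 0.3800).
I(S;T) = H(S) + H(T) − H(S,T).
H(S) = 0.7257, H(T) = 1.0935, H(S,T) = 1.7352.
I(S;T) = 0.7257 + 1.0935 − 1.7352 = 0.084 nats.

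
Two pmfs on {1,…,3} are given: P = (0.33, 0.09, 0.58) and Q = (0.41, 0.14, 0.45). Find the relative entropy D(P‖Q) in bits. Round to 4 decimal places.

0.0516 bits

D(P‖Q) = Σ p·log₂(p/q).
  0.33·log₂(0.33/0.41) = -0.10334
  0.09·log₂(0.09/0.14) = -0.05737
  0.58·log₂(0.58/0.45) = 0.21235
D(P‖Q) = 0.0516 bits.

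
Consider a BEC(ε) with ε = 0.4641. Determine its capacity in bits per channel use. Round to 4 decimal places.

0.5359 bits

Binary erasure channel: capacity C = 1 − ε.
C = 1 − 0.4641 = 0.5359 bits per channel use.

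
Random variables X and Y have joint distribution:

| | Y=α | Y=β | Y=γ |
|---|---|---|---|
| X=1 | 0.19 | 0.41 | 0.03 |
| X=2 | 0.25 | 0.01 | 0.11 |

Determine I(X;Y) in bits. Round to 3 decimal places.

Marginals: p(X) = (0.6300, 0.3700), p(Y) = (0.4400, 0.4200, 0.1400).
I(X;Y) = Σ p(x,y)·log₂[p(x,y)/(p(x)p(y))].
  (1,α): 0.19·log₂(0.6854) = -0.1035
  (1,β): 0.41·log₂(1.5495) = 0.2590
  (1,γ): 0.03·log₂(0.3401) = -0.0467
  (2,α): 0.25·log₂(1.5356) = 0.1547
  (2,β): 0.01·log₂(0.0644) = -0.0396
  (2,γ): 0.11·log₂(2.1236) = 0.1195
Sum = 0.343 bits.

0.343 bits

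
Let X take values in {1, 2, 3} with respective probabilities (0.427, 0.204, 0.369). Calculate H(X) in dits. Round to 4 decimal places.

H(X) = −Σ p·log₁₀ p.
  −(0.427)·log₁₀(0.427) = 0.15781
  −(0.204)·log₁₀(0.204) = 0.14084
  −(0.369)·log₁₀(0.369) = 0.15977
Sum: 0.15781 + 0.14084 + 0.15977 = 0.4584 dits.

0.4584 dits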